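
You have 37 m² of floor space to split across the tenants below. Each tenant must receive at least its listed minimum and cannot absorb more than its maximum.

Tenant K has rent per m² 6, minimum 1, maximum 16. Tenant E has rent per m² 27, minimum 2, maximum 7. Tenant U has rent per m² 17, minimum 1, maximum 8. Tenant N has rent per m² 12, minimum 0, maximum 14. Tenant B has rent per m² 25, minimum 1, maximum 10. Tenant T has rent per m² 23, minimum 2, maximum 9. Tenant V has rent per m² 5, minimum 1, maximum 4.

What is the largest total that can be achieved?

805

Meeting every minimum uses 1+2+1+0+1+2+1 = 8 m², leaving 29.
Highest rent per m² first: Tenant E 27 > Tenant B 25 > Tenant T 23 > Tenant U 17 > Tenant N 12 > Tenant K 6 > Tenant V 5.
Tenant E takes 5 more to reach its cap of 7 ; 24 left.
Tenant B takes 9 more to reach its cap of 10 ; 15 left.
Give Tenant T 7 more to hit its cap of 9 ; 8 left.
Tenant U takes 7 more to reach its cap of 8 ; 1 left.
Tenant N has room for 14 more but only 1 remain, so it gets 1.
Total = 6×1 + 27×7 + 17×8 + 12×1 + 25×10 + 23×9 + 5×1 = 805.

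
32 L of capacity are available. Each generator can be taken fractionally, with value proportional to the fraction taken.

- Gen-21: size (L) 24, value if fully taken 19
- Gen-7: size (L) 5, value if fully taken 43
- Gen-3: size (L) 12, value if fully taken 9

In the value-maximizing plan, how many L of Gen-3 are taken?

3

Sort by value density: Gen-7 43/5≈8.6, Gen-21 19/24≈0.792, Gen-3 9/12≈0.75.
All 5 L of Gen-7 fit (value 43) ; 27 remain.
Gen-21: take in full, 24 L for value 19 ; 3 left.
3 L left: a 3/12 share of Gen-3 gives 9×3/12 = 2.25.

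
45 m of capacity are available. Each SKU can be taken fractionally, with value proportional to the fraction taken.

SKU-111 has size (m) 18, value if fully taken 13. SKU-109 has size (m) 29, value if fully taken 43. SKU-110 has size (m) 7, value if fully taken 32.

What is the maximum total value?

81.5

Rank by value-to-size ratio: SKU-110 32/7≈4.57, SKU-109 43/29≈1.48, SKU-111 13/18≈0.722.
All 7 m of SKU-110 fit (value 32) → 38 remain.
SKU-109: take in full, 29 m for value 43 → 9 left.
Only 9 m remain; take 9/18 of SKU-111 for value 13×9/18 = 6.5.
Total value = 81.5.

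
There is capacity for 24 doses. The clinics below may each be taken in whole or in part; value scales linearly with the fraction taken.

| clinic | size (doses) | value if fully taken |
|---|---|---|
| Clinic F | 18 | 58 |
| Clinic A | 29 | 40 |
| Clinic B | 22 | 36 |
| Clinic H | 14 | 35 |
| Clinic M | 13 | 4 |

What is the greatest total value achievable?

73

Best value per unit of size first: Clinic F 58/18≈3.22, Clinic H 35/14≈2.5, Clinic B 36/22≈1.64, Clinic A 40/29≈1.38, Clinic M 4/13≈0.308.
All 18 doses of Clinic F fit (value 58) ; 6 remain.
Only 6 doses remain; take 6/14 of Clinic H for value 35×6/14 = 15.
Total value = 73.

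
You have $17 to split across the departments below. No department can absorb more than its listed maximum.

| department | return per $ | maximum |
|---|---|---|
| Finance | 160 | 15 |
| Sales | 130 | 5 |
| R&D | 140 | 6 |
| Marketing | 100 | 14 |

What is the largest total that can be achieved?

Order the departments by return per $: Finance 160 > R&D 140 > Sales 130 > Marketing 100.
Give Finance 15 to hit its cap of 15 ; 2 left.
Only 2 left; R&D takes them to reach 2.
Total = 160×15 + 140×2 = 2680.

2680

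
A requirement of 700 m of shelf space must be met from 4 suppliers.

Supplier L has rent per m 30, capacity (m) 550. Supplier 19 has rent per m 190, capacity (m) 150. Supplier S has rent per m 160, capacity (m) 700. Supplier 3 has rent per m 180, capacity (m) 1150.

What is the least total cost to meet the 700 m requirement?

Cheapest first:
Supplier L at 30: take all 550 m ; 150 still needed.
Supplier S (160): take the remaining 150 ; done.
Supplier 3, Supplier 19: unused.
Cost = 550×30 + 150×160 = 40500.

40500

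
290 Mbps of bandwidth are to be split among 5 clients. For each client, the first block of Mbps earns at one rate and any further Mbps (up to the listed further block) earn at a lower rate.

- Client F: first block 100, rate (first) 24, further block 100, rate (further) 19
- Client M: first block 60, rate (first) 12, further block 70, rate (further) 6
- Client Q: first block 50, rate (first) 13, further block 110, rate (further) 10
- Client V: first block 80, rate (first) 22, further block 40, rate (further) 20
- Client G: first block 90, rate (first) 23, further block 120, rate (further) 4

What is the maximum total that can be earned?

6630

Treat each block as its own option and order by rate: Client F/T1 24 > Client G/T1 23 > Client V/T1 22 > Client V/T2 20 > Client F/T2 19 > Client Q/T1 13 > Client M/T1 12 > Client Q/T2 10 > Client M/T2 6 > Client G/T2 4.
Fill Client F T1 block (100 at 24) — 190 left.
Fill Client G T1 block (90 at 23) — 100 left.
Client V T1 at 22: fill all 80 — 20 left.
Client V T2 at 20: only 20 left, fill 20.
Total = 24×100 + 23×90 + 22×80 + 20×20 = 6630.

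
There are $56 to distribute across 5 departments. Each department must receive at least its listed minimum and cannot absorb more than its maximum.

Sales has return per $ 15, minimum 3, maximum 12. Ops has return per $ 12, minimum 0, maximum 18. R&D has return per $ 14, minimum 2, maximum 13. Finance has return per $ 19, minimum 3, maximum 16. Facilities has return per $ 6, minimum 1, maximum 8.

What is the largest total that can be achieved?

840

Meeting every minimum uses 3+0+2+3+1 = 9 $, leaving 47.
Highest return per $ first: Finance 19 > Sales 15 > R&D 14 > Ops 12 > Facilities 6.
Finance takes 13 more to reach its cap of 16 ; 34 left.
Sales takes 9 more to reach its cap of 12 ; 25 left.
R&D takes 11 more to reach its cap of 13 ; 14 left.
Ops: +14 (room for 18) → 14. Pool exhausted.
Total = 15×12 + 12×14 + 14×13 + 19×16 + 6×1 = 840.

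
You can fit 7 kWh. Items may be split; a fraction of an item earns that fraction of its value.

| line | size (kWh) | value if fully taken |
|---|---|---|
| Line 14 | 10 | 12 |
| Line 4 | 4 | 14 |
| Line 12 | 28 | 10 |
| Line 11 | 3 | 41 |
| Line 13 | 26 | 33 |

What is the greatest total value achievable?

Best value per unit of size first: Line 11 41/3≈13.7, Line 4 14/4≈3.5, Line 13 33/26≈1.27, Line 14 12/10≈1.2, Line 12 10/28≈0.357.
All 3 kWh of Line 11 fit (value 41) ; 4 remain.
Take all of Line 4 (4 kWh, value 14) ; 0 kWh left.
Total value = 55.

55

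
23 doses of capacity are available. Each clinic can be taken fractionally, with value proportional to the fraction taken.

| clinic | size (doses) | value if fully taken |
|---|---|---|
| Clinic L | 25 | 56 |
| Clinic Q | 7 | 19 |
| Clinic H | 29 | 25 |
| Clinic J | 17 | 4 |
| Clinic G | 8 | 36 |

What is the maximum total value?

Rank by value-to-size ratio: Clinic G 36/8≈4.5, Clinic Q 19/7≈2.71, Clinic L 56/25≈2.24, Clinic H 25/29≈0.862, Clinic J 4/17≈0.235.
Clinic G: take in full, 8 doses for value 36 ; 15 left.
Clinic Q: take in full, 7 doses for value 19 ; 8 left.
Only 8 doses remain; take 8/25 of Clinic L for value 56×8/25 = 17.92.
Total value = 72.92.

72.92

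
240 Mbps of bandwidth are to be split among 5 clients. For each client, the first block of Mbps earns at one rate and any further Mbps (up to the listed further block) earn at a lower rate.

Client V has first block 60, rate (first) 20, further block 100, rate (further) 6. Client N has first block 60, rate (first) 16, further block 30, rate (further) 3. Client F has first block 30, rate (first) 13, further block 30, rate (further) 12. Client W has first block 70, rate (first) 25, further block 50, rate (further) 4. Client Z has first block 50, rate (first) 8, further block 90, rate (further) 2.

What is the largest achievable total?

4540

Rank every tier by rate: Client W/first 25 > Client V/first 20 > Client N/first 16 > Client F/first 13 > Client F/second 12 > Client Z/first 8 > Client V/second 6 > Client W/second 4 > Client N/second 3 > Client Z/second 2.
Fill Client W first block (70 at 25) ; 170 left.
Client V/first (20): +60 ; 110 left.
Fill Client N first block (60 at 16) ; 50 left.
Client F/first (13): +30 ; 20 left.
Client F/second: +20 of 30 at 12; pool empty.
Total = 25×70 + 20×60 + 16×60 + 13×30 + 12×20 = 4540.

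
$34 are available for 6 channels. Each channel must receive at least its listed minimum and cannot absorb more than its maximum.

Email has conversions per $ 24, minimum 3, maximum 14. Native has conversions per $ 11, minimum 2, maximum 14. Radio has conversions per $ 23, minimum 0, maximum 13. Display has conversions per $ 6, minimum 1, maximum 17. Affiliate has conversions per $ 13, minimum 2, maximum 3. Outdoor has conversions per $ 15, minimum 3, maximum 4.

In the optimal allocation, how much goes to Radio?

12

Meeting every minimum uses 3+2+0+1+2+3 = 11 $, leaving 23.
Rank by conversions per $: Email 24 > Radio 23 > Outdoor 15 > Affiliate 13 > Native 11 > Display 6.
Email takes 11 more to reach its cap of 14 → 12 left.
Radio has room for 13 more but only 12 remain, so it gets 12.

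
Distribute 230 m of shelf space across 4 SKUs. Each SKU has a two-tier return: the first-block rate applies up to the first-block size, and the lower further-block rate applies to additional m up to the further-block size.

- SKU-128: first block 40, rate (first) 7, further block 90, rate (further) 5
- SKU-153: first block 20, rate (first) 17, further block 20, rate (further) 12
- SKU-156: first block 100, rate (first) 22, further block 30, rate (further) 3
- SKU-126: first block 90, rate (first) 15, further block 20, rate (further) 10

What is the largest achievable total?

Treat each block as its own option and order by rate: SKU-156/first 22 > SKU-153/first 17 > SKU-126/first 15 > SKU-153/second 12 > SKU-126/second 10 > SKU-128/first 7 > SKU-128/second 5 > SKU-156/second 3.
SKU-156 first at 22: fill all 100 → 130 left.
SKU-153 first at 17: fill all 20 → 110 left.
Fill SKU-126 first block (90 at 15) → 20 left.
Fill SKU-153 second block (20 at 12) → 0 left.
Total = 22×100 + 17×20 + 15×90 + 12×20 = 4130.

4130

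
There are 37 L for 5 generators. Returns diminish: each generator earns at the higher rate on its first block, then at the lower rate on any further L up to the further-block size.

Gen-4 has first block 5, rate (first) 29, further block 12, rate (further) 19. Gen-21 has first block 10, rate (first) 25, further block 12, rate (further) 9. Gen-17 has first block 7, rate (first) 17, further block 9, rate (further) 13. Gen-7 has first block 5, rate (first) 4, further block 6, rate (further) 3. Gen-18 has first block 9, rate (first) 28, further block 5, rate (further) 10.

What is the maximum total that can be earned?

Rank every tier by rate: Gen-4/tier1 29 > Gen-18/tier1 28 > Gen-21/tier1 25 > Gen-4/tier2 19 > Gen-17/tier1 17 > Gen-17/tier2 13 > Gen-18/tier2 10 > Gen-21/tier2 9 > Gen-7/tier1 4 > Gen-7/tier2 3.
Gen-4 tier1 at 29: fill all 5 ; 32 left.
Gen-18 tier1 at 28: fill all 9 ; 23 left.
Gen-21/tier1 (25): +10 ; 13 left.
Gen-4 tier2 at 19: fill all 12 ; 1 left.
1 remain; put them into Gen-17 tier1 at 17.
Total = 29×5 + 28×9 + 25×10 + 19×12 + 17×1 = 892.

892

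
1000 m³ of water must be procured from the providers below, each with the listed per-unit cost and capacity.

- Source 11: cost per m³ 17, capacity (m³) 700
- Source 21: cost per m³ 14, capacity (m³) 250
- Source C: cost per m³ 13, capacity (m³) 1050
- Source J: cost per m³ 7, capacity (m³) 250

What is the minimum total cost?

11500

Cheapest first:
Source J at 7: take all 250 m³ → 750 still needed.
Take 750 from Source C at 13 to finish.
Source 21, Source 11: unused.
Cost = 250×7 + 750×13 = 11500.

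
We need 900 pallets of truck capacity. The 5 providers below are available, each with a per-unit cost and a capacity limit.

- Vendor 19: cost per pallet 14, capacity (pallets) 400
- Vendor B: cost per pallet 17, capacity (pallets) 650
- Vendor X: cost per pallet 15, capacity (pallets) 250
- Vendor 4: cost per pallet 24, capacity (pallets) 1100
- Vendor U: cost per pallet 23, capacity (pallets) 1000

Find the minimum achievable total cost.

13600

Use providers in increasing cost order.
Take 400 from Vendor 19 at 14 ; need 500 more.
Vendor X (15): use full 250 ; 250 pallets to go.
Vendor B at 17: take 250 of its 650 ; requirement met.
Vendor U, Vendor 4: unused.
Cost = 400×14 + 250×15 + 250×17 = 13600.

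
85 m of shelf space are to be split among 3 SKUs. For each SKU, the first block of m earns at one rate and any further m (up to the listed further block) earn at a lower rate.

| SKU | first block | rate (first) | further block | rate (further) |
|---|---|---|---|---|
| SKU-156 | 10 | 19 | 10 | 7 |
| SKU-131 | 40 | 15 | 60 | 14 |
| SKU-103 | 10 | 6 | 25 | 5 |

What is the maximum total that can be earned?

Treat each block as its own option and order by rate: SKU-156/tier1 19 > SKU-131/tier1 15 > SKU-131/tier2 14 > SKU-156/tier2 7 > SKU-103/tier1 6 > SKU-103/tier2 5.
Fill SKU-156 tier1 block (10 at 19) → 75 left.
SKU-131/tier1 (15): +40 → 35 left.
35 remain; put them into SKU-131 tier2 at 14.
Total = 19×10 + 15×40 + 14×35 = 1280.

1280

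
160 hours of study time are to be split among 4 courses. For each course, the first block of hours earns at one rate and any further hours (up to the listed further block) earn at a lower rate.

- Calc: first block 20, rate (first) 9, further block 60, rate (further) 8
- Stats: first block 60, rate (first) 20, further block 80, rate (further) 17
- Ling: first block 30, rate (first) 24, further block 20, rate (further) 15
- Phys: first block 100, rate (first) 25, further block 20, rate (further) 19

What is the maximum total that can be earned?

3820

Order all 8 blocks by rate: Phys/tier1 25 > Ling/tier1 24 > Stats/tier1 20 > Phys/tier2 19 > Stats/tier2 17 > Ling/tier2 15 > Calc/tier1 9 > Calc/tier2 8.
Fill Phys tier1 block (100 at 25) → 60 left.
Ling tier1 at 24: fill all 30 → 30 left.
Stats/tier1: +30 of 60 at 20; pool empty.
Total = 25×100 + 24×30 + 20×30 = 3820.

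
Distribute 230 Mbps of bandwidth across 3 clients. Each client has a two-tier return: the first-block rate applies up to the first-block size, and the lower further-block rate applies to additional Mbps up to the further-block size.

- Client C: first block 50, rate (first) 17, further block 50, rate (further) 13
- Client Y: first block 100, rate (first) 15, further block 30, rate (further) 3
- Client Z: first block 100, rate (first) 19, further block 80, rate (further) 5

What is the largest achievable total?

Rank every tier by rate: Client Z/first 19 > Client C/first 17 > Client Y/first 15 > Client C/second 13 > Client Z/second 5 > Client Y/second 3.
Fill Client Z first block (100 at 19) ; 130 left.
Fill Client C first block (50 at 17) ; 80 left.
Client Y first at 15: only 80 left, fill 80.
Total = 19×100 + 17×50 + 15×80 = 3950.

3950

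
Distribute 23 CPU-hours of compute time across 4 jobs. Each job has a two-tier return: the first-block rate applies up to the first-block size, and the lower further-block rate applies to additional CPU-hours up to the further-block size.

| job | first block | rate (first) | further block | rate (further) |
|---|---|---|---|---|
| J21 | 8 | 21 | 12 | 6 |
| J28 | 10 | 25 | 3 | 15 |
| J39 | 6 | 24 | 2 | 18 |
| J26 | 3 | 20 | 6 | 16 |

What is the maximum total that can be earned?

Treat each block as its own option and order by rate: J28/T1 25 > J39/T1 24 > J21/T1 21 > J26/T1 20 > J39/T2 18 > J26/T2 16 > J28/T2 15 > J21/T2 6.
Fill J28 T1 block (10 at 25) ; 13 left.
J39/T1 (24): +6 ; 7 left.
J21/T1: +7 of 8 at 21; pool empty.
Total = 25×10 + 24×6 + 21×7 = 541.

541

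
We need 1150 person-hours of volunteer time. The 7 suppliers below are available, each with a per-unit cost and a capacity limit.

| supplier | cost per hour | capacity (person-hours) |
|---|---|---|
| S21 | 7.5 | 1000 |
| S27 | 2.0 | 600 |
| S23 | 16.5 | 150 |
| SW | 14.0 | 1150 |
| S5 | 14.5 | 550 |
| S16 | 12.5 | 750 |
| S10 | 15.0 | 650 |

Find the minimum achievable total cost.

5325

Cheapest first:
S27 at 2.0: take all 600 person-hours — 550 still needed.
Take 550 from S21 at 7.5 to finish.
S16, SW, S5, S10, S23: unused.
Cost = 600×2.0 + 550×7.5 = 5325.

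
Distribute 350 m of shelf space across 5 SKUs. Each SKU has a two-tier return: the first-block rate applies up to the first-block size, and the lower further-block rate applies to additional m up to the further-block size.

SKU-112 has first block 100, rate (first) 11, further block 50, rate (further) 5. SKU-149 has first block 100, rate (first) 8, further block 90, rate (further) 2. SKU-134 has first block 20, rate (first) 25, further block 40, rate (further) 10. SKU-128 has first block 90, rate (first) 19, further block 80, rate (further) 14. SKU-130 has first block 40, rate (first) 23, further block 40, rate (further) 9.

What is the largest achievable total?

Treat each block as its own option and order by rate: SKU-134/T1 25 > SKU-130/T1 23 > SKU-128/T1 19 > SKU-128/T2 14 > SKU-112/T1 11 > SKU-134/T2 10 > SKU-130/T2 9 > SKU-149/T1 8 > SKU-112/T2 5 > SKU-149/T2 2.
SKU-134/T1 (25): +20 → 330 left.
SKU-130/T1 (23): +40 → 290 left.
Fill SKU-128 T1 block (90 at 19) → 200 left.
Fill SKU-128 T2 block (80 at 14) → 120 left.
SKU-112 T1 at 11: fill all 100 → 20 left.
20 remain; put them into SKU-134 T2 at 10.
Total = 25×20 + 23×40 + 19×90 + 14×80 + 11×100 + 10×20 = 5550.

5550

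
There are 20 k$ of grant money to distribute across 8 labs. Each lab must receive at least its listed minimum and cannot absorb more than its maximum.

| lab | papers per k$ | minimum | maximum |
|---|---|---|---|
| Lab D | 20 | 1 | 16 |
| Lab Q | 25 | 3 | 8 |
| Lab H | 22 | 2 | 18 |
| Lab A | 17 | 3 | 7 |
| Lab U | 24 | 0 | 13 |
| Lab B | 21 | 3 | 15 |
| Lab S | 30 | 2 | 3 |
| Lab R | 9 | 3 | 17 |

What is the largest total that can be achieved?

Meeting every minimum uses 1+3+2+3+0+3+2+3 = 17 k$, leaving 3.
Highest papers per k$ first: Lab S 30 > Lab Q 25 > Lab U 24 > Lab H 22 > Lab B 21 > Lab D 20 > Lab A 17 > Lab R 9.
Give Lab S 1 more to hit its cap of 3 → 2 left.
Lab Q has room for 5 more but only 2 remain, so it gets 5.
Total = 20×1 + 25×5 + 22×2 + 17×3 + 21×3 + 30×3 + 9×3 = 420.

420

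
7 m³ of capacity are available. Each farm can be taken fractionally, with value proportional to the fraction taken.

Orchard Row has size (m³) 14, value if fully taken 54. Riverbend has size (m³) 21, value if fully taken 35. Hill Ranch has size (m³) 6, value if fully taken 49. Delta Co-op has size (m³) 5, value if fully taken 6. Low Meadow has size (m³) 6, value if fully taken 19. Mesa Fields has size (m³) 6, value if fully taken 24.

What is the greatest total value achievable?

53

Sort by value density: Hill Ranch 49/6≈8.17, Mesa Fields 24/6≈4, Orchard Row 54/14≈3.86, Low Meadow 19/6≈3.17, Riverbend 35/21≈1.67, Delta Co-op 6/5≈1.2.
Take all of Hill Ranch (6 m³, value 49) — 1 m³ left.
Fill the last 1 m³ with part of Mesa Fields: 1/6 of it earns 4.
Total value = 53.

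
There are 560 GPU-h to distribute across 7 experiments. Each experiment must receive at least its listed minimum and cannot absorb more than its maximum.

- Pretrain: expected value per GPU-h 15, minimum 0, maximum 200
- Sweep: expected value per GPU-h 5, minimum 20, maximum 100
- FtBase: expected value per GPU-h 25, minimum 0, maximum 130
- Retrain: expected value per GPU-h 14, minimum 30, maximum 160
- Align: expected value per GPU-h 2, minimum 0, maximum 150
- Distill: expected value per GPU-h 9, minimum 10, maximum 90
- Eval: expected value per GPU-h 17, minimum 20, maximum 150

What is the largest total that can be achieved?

Meeting every minimum uses 0+20+0+30+0+10+20 = 80 GPU-h, leaving 480.
Rank by expected value per GPU-h: FtBase 25 > Eval 17 > Pretrain 15 > Retrain 14 > Distill 9 > Sweep 5 > Align 2.
FtBase: +130 to 130 (cap) ; 350 left.
Eval takes 130 more to reach its cap of 150 ; 220 left.
Pretrain takes 200 more to reach its cap of 200 ; 20 left.
Retrain: +20 (room for 130) → 50. Pool exhausted.
Total = 15×200 + 5×20 + 25×130 + 14×50 + 9×10 + 17×150 = 9690.

9690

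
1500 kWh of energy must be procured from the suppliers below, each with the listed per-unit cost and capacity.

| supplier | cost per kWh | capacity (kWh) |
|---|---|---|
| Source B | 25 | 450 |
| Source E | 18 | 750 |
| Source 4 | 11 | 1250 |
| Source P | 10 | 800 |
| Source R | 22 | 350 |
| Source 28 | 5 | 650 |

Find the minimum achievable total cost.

11800

Use suppliers in increasing cost order.
Take 650 from Source 28 at 5 — need 850 more.
Source P (10): use full 800 — 50 kWh to go.
Take 50 from Source 4 at 11 to finish.
Source E, Source R, Source B: unused.
Cost = 650×5 + 800×10 + 50×11 = 11800.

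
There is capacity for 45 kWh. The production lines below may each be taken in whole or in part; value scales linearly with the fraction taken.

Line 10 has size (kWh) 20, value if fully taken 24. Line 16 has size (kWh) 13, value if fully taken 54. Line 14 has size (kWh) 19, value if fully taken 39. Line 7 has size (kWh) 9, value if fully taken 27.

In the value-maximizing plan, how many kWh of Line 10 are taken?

4

Sort by value density: Line 16 54/13≈4.15, Line 7 27/9≈3, Line 14 39/19≈2.05, Line 10 24/20≈1.2.
Line 16: take in full, 13 kWh for value 54 ; 32 left.
Line 7: take in full, 9 kWh for value 27 ; 23 left.
All 19 kWh of Line 14 fit (value 39) ; 4 remain.
4 kWh left: a 4/20 share of Line 10 gives 24×4/20 = 4.8.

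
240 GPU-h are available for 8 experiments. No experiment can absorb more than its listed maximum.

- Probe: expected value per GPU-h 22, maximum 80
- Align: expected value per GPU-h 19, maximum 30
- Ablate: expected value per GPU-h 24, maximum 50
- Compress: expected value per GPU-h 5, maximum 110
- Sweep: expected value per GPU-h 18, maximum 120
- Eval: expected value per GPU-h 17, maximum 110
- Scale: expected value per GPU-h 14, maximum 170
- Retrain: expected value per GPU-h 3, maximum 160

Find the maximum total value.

Highest expected value per GPU-h first: Ablate 24 > Probe 22 > Align 19 > Sweep 18 > Eval 17 > Scale 14 > Compress 5 > Retrain 3.
Ablate: +50 to 50 (cap) ; 190 left.
Probe takes 80 to reach its cap of 80 ; 110 left.
Give Align 30 to hit its cap of 30 ; 80 left.
Sweep: +80 (room for 120) → 80. Pool exhausted.
Total = 22×80 + 19×30 + 24×50 + 18×80 = 4970.

4970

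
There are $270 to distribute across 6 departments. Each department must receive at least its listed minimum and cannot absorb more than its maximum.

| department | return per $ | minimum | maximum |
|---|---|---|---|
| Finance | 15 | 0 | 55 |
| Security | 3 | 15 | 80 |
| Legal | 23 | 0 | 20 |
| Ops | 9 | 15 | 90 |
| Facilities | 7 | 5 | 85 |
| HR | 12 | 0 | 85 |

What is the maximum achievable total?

3195

Meeting every minimum uses 0+15+0+15+5+0 = 35 $, leaving 235.
Rank by return per $: Legal 23 > Finance 15 > HR 12 > Ops 9 > Facilities 7 > Security 3.
Legal takes 20 more to reach its cap of 20 ; 215 left.
Finance takes 55 more to reach its cap of 55 ; 160 left.
HR: +85 to 85 (cap) ; 75 left.
Ops: +75 to 90 (cap) ; 0 left.
Total = 15×55 + 3×15 + 23×20 + 9×90 + 7×5 + 12×85 = 3195.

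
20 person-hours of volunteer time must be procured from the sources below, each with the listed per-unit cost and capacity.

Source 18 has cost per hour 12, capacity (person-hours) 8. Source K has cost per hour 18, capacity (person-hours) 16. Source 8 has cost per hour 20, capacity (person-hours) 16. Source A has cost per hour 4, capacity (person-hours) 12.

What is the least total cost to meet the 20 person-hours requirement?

144

Use sources in increasing cost order.
Source A (4): use full 12 → 8 person-hours to go.
Source 18 (12): use full 8 → 0 person-hours to go.
Source K, Source 8: unused.
Cost = 12×4 + 8×12 = 144.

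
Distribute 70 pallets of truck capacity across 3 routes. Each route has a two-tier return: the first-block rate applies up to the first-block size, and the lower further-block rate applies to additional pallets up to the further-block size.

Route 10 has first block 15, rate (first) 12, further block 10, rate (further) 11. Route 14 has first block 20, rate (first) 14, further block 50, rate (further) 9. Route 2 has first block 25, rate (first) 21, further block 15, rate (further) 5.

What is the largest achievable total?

Rank every tier by rate: Route 2/T1 21 > Route 14/T1 14 > Route 10/T1 12 > Route 10/T2 11 > Route 14/T2 9 > Route 2/T2 5.
Fill Route 2 T1 block (25 at 21) ; 45 left.
Route 14 T1 at 14: fill all 20 ; 25 left.
Fill Route 10 T1 block (15 at 12) ; 10 left.
Route 10 T2 at 11: fill all 10 ; 0 left.
Total = 21×25 + 14×20 + 12×15 + 11×10 = 1095.

1095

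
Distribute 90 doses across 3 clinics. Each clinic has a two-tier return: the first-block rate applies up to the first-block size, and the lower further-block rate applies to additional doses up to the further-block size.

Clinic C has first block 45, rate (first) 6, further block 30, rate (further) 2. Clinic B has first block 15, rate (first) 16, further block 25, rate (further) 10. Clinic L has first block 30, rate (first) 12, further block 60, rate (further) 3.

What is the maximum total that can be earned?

Treat each block as its own option and order by rate: Clinic B/tier1 16 > Clinic L/tier1 12 > Clinic B/tier2 10 > Clinic C/tier1 6 > Clinic L/tier2 3 > Clinic C/tier2 2.
Clinic B/tier1 (16): +15 — 75 left.
Clinic L tier1 at 12: fill all 30 — 45 left.
Clinic B tier2 at 10: fill all 25 — 20 left.
Clinic C/tier1: +20 of 45 at 6; pool empty.
Total = 16×15 + 12×30 + 10×25 + 6×20 = 970.

970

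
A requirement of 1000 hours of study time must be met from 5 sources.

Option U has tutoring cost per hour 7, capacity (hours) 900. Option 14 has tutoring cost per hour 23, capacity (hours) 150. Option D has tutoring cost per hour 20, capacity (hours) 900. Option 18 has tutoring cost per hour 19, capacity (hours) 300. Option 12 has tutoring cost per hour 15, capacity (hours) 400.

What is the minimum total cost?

7800

Cheapest first:
Option U at 7: take all 900 hours ; 100 still needed.
Option 12 at 15: take 100 of its 400 ; requirement met.
Option 18, Option D, Option 14: unused.
Cost = 900×7 + 100×15 = 7800.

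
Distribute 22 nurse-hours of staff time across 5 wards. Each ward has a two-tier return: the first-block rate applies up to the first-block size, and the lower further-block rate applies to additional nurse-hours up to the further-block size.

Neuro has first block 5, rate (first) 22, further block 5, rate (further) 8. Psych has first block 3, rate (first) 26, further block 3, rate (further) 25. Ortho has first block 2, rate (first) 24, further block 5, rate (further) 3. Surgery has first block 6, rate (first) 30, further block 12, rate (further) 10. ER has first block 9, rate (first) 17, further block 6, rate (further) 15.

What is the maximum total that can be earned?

Rank every tier by rate: Surgery/tier1 30 > Psych/tier1 26 > Psych/tier2 25 > Ortho/tier1 24 > Neuro/tier1 22 > ER/tier1 17 > ER/tier2 15 > Surgery/tier2 10 > Neuro/tier2 8 > Ortho/tier2 3.
Surgery tier1 at 30: fill all 6 ; 16 left.
Psych tier1 at 26: fill all 3 ; 13 left.
Psych tier2 at 25: fill all 3 ; 10 left.
Ortho tier1 at 24: fill all 2 ; 8 left.
Neuro/tier1 (22): +5 ; 3 left.
ER/tier1: +3 of 9 at 17; pool empty.
Total = 30×6 + 26×3 + 25×3 + 24×2 + 22×5 + 17×3 = 542.

542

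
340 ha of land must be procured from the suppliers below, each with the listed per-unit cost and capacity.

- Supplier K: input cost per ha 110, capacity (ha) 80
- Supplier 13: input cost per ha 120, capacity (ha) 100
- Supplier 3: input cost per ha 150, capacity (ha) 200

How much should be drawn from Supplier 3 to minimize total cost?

Cheapest first:
Supplier K (110): use full 80 ; 260 ha to go.
Supplier 13 (120): use full 100 ; 160 ha to go.
Supplier 3 (150): take the remaining 160 ; done.

160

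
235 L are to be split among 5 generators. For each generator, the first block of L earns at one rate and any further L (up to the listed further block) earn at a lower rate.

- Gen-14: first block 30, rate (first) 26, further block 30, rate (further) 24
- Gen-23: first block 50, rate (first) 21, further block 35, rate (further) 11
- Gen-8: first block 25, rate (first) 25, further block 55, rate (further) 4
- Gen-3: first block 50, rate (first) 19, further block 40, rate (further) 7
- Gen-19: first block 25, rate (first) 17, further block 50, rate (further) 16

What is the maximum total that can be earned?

4950

Order all 10 blocks by rate: Gen-14/tier1 26 > Gen-8/tier1 25 > Gen-14/tier2 24 > Gen-23/tier1 21 > Gen-3/tier1 19 > Gen-19/tier1 17 > Gen-19/tier2 16 > Gen-23/tier2 11 > Gen-3/tier2 7 > Gen-8/tier2 4.
Gen-14 tier1 at 26: fill all 30 → 205 left.
Fill Gen-8 tier1 block (25 at 25) → 180 left.
Fill Gen-14 tier2 block (30 at 24) → 150 left.
Gen-23/tier1 (21): +50 → 100 left.
Gen-3 tier1 at 19: fill all 50 → 50 left.
Fill Gen-19 tier1 block (25 at 17) → 25 left.
Gen-19/tier2: +25 of 50 at 16; pool empty.
Total = 26×30 + 25×25 + 24×30 + 21×50 + 19×50 + 17×25 + 16×25 = 4950.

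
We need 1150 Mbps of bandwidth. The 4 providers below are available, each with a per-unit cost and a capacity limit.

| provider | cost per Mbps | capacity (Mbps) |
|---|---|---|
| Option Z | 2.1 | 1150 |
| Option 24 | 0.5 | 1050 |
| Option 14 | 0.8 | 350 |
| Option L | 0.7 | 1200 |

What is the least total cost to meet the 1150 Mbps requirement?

595

Fill from the cheapest provider first.
Option 24 at 0.5: take all 1050 Mbps — 100 still needed.
Option L (0.7): take the remaining 100 — done.
Option 14, Option Z: unused.
Cost = 1050×0.5 + 100×0.7 = 595.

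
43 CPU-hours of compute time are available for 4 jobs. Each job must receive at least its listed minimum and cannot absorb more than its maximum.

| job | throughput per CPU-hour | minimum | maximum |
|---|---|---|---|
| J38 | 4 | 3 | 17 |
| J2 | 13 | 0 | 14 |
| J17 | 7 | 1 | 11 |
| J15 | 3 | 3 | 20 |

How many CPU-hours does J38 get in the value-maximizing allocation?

Meeting every minimum uses 3+0+1+3 = 7 CPU-hours, leaving 36.
Order the jobs by throughput per CPU-hour: J2 13 > J17 7 > J38 4 > J15 3.
J2: +14 to 14 (cap) → 22 left.
Give J17 10 more to hit its cap of 11 → 12 left.
J38 has room for 14 more but only 12 remain, so it gets 15.

15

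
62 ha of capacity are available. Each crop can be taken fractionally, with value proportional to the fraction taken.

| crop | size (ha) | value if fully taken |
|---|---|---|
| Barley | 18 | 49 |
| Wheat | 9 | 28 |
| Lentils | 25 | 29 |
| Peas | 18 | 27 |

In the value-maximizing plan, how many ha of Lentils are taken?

Best value per unit of size first: Wheat 28/9≈3.11, Barley 49/18≈2.72, Peas 27/18≈1.5, Lentils 29/25≈1.16.
All 9 ha of Wheat fit (value 28) → 53 remain.
Take all of Barley (18 ha, value 49) → 35 ha left.
Take all of Peas (18 ha, value 27) → 17 ha left.
17 ha left: a 17/25 share of Lentils gives 29×17/25 = 19.72.

17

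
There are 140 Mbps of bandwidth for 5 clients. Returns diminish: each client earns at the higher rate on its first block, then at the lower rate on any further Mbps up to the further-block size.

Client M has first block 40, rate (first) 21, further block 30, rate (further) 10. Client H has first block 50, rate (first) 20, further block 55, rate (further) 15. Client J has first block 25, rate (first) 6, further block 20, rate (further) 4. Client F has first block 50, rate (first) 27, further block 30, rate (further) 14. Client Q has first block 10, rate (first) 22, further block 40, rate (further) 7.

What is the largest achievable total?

Order all 10 blocks by rate: Client F/first 27 > Client Q/first 22 > Client M/first 21 > Client H/first 20 > Client H/second 15 > Client F/second 14 > Client M/second 10 > Client Q/second 7 > Client J/first 6 > Client J/second 4.
Client F/first (27): +50 ; 90 left.
Client Q first at 22: fill all 10 ; 80 left.
Client M first at 21: fill all 40 ; 40 left.
Client H first at 20: only 40 left, fill 40.
Total = 27×50 + 22×10 + 21×40 + 20×40 = 3210.

3210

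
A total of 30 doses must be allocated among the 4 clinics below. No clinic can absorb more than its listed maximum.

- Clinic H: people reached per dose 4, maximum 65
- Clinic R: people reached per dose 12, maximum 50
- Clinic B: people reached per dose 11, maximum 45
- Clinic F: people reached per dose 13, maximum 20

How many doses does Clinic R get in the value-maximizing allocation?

10

Highest people reached per dose first: Clinic F 13 > Clinic R 12 > Clinic B 11 > Clinic H 4.
Clinic F takes 20 to reach its cap of 20 — 10 left.
Clinic R: +10 (room for 50) → 10. Pool exhausted.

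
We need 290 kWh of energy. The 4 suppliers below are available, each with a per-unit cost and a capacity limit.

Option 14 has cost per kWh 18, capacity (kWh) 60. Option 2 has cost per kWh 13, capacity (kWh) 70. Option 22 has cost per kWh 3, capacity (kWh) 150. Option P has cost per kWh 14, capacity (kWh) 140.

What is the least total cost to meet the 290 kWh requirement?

Fill from the cheapest supplier first.
Option 22 at 3: take all 150 kWh → 140 still needed.
Option 2 at 13: take all 70 kWh → 70 still needed.
Option P (14): take the remaining 70 → done.
Option 14: unused.
Cost = 150×3 + 70×13 + 70×14 = 2340.

2340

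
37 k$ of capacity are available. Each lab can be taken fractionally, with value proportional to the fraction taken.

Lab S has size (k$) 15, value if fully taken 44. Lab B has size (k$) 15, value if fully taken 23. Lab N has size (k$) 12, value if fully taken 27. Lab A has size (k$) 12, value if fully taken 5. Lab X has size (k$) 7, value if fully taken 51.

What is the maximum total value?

Sort by value density: Lab X 51/7≈7.29, Lab S 44/15≈2.93, Lab N 27/12≈2.25, Lab B 23/15≈1.53, Lab A 5/12≈0.417.
All 7 k$ of Lab X fit (value 51) ; 30 remain.
All 15 k$ of Lab S fit (value 44) ; 15 remain.
Lab N: take in full, 12 k$ for value 27 ; 3 left.
Fill the last 3 k$ with part of Lab B: 3/15 of it earns 4.6.
Total value = 126.6.

126.6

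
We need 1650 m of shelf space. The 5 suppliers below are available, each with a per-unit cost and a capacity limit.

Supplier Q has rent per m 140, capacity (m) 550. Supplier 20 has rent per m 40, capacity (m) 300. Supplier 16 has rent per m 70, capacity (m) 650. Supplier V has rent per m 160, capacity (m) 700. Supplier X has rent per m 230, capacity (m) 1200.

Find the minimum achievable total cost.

158500

Cheapest first:
Take 300 from Supplier 20 at 40 ; need 1350 more.
Take 650 from Supplier 16 at 70 ; need 700 more.
Supplier Q at 140: take all 550 m ; 150 still needed.
Take 150 from Supplier V at 160 to finish.
Supplier X: unused.
Cost = 300×40 + 650×70 + 550×140 + 150×160 = 158500.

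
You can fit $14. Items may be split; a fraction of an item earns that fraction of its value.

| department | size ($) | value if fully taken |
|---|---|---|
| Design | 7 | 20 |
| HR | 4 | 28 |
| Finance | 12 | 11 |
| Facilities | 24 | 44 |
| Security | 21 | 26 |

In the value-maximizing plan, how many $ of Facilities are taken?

3

Sort by value density: HR 28/4≈7, Design 20/7≈2.86, Facilities 44/24≈1.83, Security 26/21≈1.24, Finance 11/12≈0.917.
HR: take in full, 4 $ for value 28 — 10 left.
All 7 $ of Design fit (value 20) — 3 remain.
3 $ left: a 3/24 share of Facilities gives 44×3/24 = 5.5.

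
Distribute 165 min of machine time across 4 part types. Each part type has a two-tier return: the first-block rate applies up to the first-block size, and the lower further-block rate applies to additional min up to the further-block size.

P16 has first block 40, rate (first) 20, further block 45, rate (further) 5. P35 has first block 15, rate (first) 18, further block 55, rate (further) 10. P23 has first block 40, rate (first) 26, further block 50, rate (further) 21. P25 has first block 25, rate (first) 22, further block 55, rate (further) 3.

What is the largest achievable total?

Order all 8 blocks by rate: P23/first 26 > P25/first 22 > P23/second 21 > P16/first 20 > P35/first 18 > P35/second 10 > P16/second 5 > P25/second 3.
P23/first (26): +40 — 125 left.
Fill P25 first block (25 at 22) — 100 left.
Fill P23 second block (50 at 21) — 50 left.
Fill P16 first block (40 at 20) — 10 left.
10 remain; put them into P35 first at 18.
Total = 26×40 + 22×25 + 21×50 + 20×40 + 18×10 = 3620.

3620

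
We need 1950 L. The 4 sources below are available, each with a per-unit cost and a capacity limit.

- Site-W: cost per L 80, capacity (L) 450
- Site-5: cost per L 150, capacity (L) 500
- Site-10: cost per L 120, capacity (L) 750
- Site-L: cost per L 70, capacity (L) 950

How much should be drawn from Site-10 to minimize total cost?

550

Fill from the cheapest source first.
Site-L (70): use full 950 → 1000 L to go.
Site-W at 80: take all 450 L → 550 still needed.
Take 550 from Site-10 at 120 to finish.
Site-5: unused.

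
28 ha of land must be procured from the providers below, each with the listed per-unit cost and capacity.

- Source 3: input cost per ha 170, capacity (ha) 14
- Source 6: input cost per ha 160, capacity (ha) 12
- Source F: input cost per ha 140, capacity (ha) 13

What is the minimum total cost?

4250

Use providers in increasing cost order.
Source F (140): use full 13 ; 15 ha to go.
Source 6 (160): use full 12 ; 3 ha to go.
Take 3 from Source 3 at 170 to finish.
Cost = 13×140 + 12×160 + 3×170 = 4250.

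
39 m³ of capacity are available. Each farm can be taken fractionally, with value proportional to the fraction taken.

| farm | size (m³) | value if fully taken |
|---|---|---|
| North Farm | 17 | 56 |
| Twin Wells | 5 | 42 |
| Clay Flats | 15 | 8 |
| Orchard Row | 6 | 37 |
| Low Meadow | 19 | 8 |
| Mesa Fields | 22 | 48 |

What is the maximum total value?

159

Best value per unit of size first: Twin Wells 42/5≈8.4, Orchard Row 37/6≈6.17, North Farm 56/17≈3.29, Mesa Fields 48/22≈2.18, Clay Flats 8/15≈0.533, Low Meadow 8/19≈0.421.
All 5 m³ of Twin Wells fit (value 42) → 34 remain.
Orchard Row: take in full, 6 m³ for value 37 → 28 left.
North Farm: take in full, 17 m³ for value 56 → 11 left.
Fill the last 11 m³ with part of Mesa Fields: 11/22 of it earns 24.
Total value = 159.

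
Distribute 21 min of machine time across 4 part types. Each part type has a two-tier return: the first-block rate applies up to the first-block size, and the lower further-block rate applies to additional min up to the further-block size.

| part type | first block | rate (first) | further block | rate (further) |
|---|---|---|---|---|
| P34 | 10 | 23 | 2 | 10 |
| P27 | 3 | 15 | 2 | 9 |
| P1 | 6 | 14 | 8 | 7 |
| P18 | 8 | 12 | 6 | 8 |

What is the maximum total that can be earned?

383

Rank every tier by rate: P34/tier1 23 > P27/tier1 15 > P1/tier1 14 > P18/tier1 12 > P34/tier2 10 > P27/tier2 9 > P18/tier2 8 > P1/tier2 7.
P34/tier1 (23): +10 — 11 left.
P27/tier1 (15): +3 — 8 left.
P1/tier1 (14): +6 — 2 left.
P18/tier1: +2 of 8 at 12; pool empty.
Total = 23×10 + 15×3 + 14×6 + 12×2 = 383.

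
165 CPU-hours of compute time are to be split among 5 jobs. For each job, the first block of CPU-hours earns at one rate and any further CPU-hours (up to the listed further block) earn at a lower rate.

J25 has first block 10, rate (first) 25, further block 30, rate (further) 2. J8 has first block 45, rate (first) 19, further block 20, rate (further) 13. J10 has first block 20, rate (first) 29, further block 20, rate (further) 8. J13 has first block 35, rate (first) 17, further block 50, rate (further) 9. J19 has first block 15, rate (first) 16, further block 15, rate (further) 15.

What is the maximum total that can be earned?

3050

Order all 10 blocks by rate: J10/tier1 29 > J25/tier1 25 > J8/tier1 19 > J13/tier1 17 > J19/tier1 16 > J19/tier2 15 > J8/tier2 13 > J13/tier2 9 > J10/tier2 8 > J25/tier2 2.
J10/tier1 (29): +20 ; 145 left.
Fill J25 tier1 block (10 at 25) ; 135 left.
Fill J8 tier1 block (45 at 19) ; 90 left.
J13 tier1 at 17: fill all 35 ; 55 left.
J19/tier1 (16): +15 ; 40 left.
J19 tier2 at 15: fill all 15 ; 25 left.
Fill J8 tier2 block (20 at 13) ; 5 left.
J13 tier2 at 9: only 5 left, fill 5.
Total = 29×20 + 25×10 + 19×45 + 17×35 + 16×15 + 15×15 + 13×20 + 9×5 = 3050.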